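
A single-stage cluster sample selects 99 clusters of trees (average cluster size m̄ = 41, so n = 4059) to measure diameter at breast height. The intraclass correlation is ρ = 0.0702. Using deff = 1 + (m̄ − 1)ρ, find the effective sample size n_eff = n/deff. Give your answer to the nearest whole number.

1066

deff = 1 + (41 − 1)·0.0702 = 1 + 2.808 = 3.808.
n_eff = 4059 / 3.808 = 1066.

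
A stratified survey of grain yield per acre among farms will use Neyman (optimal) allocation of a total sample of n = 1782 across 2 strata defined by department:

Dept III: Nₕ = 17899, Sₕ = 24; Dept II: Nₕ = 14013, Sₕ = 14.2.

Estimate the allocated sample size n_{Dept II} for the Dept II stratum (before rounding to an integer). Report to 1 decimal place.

Neyman allocation: nₕ = n·NₕSₕ / Σⱼ NⱼSⱼ.
Σ NⱼSⱼ = 17899·24 + 14013·14.2 = 628560.6.
n_{Dept II} = 1782·14013·14.2 / 628560.6 = 564.1.

564.1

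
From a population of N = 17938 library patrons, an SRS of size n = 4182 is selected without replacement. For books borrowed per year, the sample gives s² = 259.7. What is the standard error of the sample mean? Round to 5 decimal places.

Under SRS without replacement, Var(ȳ) = (1 − f)·s²/n with f = n/N = 4182/17938 = 0.23313636.
Var(ȳ) = (1 − 0.23313636)·259.7/4182 = 0.76686364·0.062099474 = 0.047621829.
SE(ȳ) = √(0.047621829) = 0.21822.

0.21822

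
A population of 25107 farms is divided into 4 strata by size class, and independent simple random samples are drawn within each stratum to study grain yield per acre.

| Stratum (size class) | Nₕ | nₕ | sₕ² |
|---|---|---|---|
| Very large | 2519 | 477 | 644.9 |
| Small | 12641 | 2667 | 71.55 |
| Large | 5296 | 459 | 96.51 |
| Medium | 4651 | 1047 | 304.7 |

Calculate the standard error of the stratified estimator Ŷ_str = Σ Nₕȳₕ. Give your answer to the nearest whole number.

4539

Var(Ŷ_str) = Σₕ Nₕ²(1 − fₕ)sₕ²/nₕ.
Very large: 2519²·(1 − 477/2519)·644.9/477 = 6.9543718 × 10^6.
Small: 12641²·(1 − 2667/12641)·71.55/2667 = 3.382497 × 10^6.
Large: 5296²·(1 − 459/5296)·96.51/459 = 5.3862151 × 10^6.
Medium: 4651²·(1 − 1047/4651)·304.7/1047 = 4.8781696 × 10^6.
Sum = 2.0601254 × 10^7.
SE = √(2.0601254 × 10^7) = 4539.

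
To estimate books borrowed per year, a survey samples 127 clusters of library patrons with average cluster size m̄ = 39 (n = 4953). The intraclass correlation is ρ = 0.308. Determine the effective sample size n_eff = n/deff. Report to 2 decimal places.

389.88

deff = 1 + (39 − 1)·0.308 = 1 + 11.704 = 12.704.
n_eff = 4953 / 12.704 = 389.88.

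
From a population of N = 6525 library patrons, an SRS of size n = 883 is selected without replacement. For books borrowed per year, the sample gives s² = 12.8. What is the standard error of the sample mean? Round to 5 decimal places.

Under SRS without replacement, Var(ȳ) = (1 − f)·s²/n with f = n/N = 883/6525 = 0.13532567.
Var(ȳ) = (1 − 0.13532567)·12.8/883 = 0.86467433·0.014496036 = 0.01253435.
SE(ȳ) = √(0.01253435) = 0.11196.

0.11196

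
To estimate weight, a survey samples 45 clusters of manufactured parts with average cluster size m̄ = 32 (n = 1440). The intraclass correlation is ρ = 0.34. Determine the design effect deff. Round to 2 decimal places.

deff = 1 + (32 − 1)·0.34 = 1 + 10.54 = 11.54.

11.54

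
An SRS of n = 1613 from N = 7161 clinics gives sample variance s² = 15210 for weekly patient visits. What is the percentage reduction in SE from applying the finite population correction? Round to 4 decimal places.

11.9800

f = n/N = 1613/7161 = 0.22524787.
SE_no-fpc = √(s²/n) = 3.0707709; SE_fpc = √((1−f)s²/n) = 2.7028927.
Ratio = √(1−f) = 0.88020005. Reduction = 100·(1 − 0.88020005) = 11.9800%.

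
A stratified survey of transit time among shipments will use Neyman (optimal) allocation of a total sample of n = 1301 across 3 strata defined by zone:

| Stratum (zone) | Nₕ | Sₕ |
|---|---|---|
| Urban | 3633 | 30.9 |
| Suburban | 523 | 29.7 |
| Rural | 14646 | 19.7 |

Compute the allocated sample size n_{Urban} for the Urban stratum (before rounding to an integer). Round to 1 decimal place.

Neyman allocation: nₕ = n·NₕSₕ / Σⱼ NⱼSⱼ.
Σ NⱼSⱼ = 3633·30.9 + 523·29.7 + 14646·19.7 = 416319.
n_{Urban} = 1301·3633·30.9 / 416319 = 350.8.

350.8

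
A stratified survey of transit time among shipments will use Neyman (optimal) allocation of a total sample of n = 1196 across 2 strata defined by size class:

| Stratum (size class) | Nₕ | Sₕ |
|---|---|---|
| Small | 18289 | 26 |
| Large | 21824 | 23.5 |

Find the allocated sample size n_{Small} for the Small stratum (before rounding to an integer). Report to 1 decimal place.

Neyman allocation: nₕ = n·NₕSₕ / Σⱼ NⱼSⱼ.
Σ NⱼSⱼ = 18289·26 + 21824·23.5 = 988378.
n_{Small} = 1196·18289·26 / 988378 = 575.4.

575.4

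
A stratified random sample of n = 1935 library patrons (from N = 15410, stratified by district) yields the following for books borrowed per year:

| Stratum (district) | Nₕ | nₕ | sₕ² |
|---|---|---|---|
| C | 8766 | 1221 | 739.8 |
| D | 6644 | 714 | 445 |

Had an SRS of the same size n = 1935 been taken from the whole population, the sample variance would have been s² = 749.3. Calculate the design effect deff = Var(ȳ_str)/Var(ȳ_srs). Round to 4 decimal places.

Var(ȳ_str) = Σ Wₕ²(1−fₕ)sₕ²/nₕ with Wₕ = Nₕ/15410:
  C: (8766/15410)²·(1−1221/8766)·739.8/1221 = 0.16875401
  D: (6644/15410)²·(1−714/6644)·445/714 = 0.10340483
  → Var(ȳ_str) = 0.27215884.
Var(ȳ_srs) = (1 − 1935/15410)·749.3/1935 = 0.33861087.
deff = 0.27215884 / 0.33861087 = 0.8038.

0.8038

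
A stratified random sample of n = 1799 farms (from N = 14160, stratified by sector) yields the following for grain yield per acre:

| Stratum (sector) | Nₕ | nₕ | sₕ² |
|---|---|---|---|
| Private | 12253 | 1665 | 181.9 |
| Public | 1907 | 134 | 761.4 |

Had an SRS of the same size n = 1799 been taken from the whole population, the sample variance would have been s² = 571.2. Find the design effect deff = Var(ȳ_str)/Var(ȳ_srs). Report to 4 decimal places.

0.6007

Var(ȳ_str) = Σ Wₕ²(1−fₕ)sₕ²/nₕ with Wₕ = Nₕ/14160:
  Private: (12253/14160)²·(1−1665/12253)·181.9/1665 = 0.070688427
  Public: (1907/14160)²·(1−134/1907)·761.4/134 = 0.095816653
  → Var(ȳ_str) = 0.16650508.
Var(ȳ_srs) = (1 − 1799/14160)·571.2/1799 = 0.27717074.
deff = 0.16650508 / 0.27717074 = 0.6007.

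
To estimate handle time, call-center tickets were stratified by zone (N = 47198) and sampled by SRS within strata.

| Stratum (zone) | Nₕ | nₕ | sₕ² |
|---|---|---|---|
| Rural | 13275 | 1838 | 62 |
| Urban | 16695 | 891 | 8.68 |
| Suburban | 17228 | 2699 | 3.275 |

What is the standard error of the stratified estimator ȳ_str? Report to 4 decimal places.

Var(ȳ_str) = Σₕ Wₕ²(1 − fₕ)sₕ²/nₕ with Wₕ = Nₕ/N, N = 47198.
Rural: Wₕ = 0.28126192; term = 0.28126192²·(1 − 0.13845574)·62/1838 = 0.0022990353.
Urban: Wₕ = 0.35372262; term = 0.35372262²·(1 − 0.05336927)·8.68/891 = 0.0011538471.
Suburban: Wₕ = 0.36501547; term = 0.36501547²·(1 − 0.15666357)·3.275/2699 = 1.3634268 × 10^-4.
Sum = 0.0035892251.
SE = √(0.0035892251) = 0.0599.

0.0599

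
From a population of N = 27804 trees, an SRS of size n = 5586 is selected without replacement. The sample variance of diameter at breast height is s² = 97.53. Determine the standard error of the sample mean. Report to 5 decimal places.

Under SRS without replacement, Var(ȳ) = (1 − f)·s²/n with f = n/N = 5586/27804 = 0.20090634.
Var(ȳ) = (1 − 0.20090634)·97.53/5586 = 0.79909366·0.017459721 = 0.013951952.
SE(ȳ) = √(0.013951952) = 0.11812.

0.11812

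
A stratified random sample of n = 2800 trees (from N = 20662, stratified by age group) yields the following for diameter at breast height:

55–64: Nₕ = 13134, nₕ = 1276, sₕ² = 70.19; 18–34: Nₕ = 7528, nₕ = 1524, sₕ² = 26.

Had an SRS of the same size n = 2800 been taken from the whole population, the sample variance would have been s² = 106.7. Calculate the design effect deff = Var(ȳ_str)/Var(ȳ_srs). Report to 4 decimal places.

0.6640

Var(ȳ_str) = Σ Wₕ²(1−fₕ)sₕ²/nₕ with Wₕ = Nₕ/20662:
  55–64: (13134/20662)²·(1−1276/13134)·70.19/1276 = 0.020067271
  18–34: (7528/20662)²·(1−1524/7528)·26/1524 = 0.0018061922
  → Var(ȳ_str) = 0.021873463.
Var(ȳ_srs) = (1 − 2800/20662)·106.7/2800 = 0.032943074.
deff = 0.021873463 / 0.032943074 = 0.6640.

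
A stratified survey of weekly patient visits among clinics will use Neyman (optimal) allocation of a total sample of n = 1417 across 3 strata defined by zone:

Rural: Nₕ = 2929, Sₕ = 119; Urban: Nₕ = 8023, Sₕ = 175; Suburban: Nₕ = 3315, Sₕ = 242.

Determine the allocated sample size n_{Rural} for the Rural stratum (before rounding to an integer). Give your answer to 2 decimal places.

193.32

Neyman allocation: nₕ = n·NₕSₕ / Σⱼ NⱼSⱼ.
Σ NⱼSⱼ = 2929·119 + 8023·175 + 3315·242 = 2.554806 × 10^6.
n_{Rural} = 1417·2929·119 / (2.554806 × 10^6) = 193.32.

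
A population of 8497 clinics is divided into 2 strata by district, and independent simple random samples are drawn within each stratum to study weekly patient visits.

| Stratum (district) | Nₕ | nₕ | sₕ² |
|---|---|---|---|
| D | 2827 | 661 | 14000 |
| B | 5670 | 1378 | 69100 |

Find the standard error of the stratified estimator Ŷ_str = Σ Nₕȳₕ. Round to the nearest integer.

Var(Ŷ_str) = Σₕ Nₕ²(1 − fₕ)sₕ²/nₕ.
D: 2827²·(1 − 661/2827)·14000/661 = 1.296913 × 10^8.
B: 5670²·(1 − 1378/5670)·69100/1378 = 1.220314 × 10^9.
Sum = 1.3500053 × 10^9.
SE = √(1.3500053 × 10^9) = 36742.

36742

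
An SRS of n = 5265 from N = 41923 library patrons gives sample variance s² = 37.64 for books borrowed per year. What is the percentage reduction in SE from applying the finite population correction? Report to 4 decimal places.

6.4900

f = n/N = 5265/41923 = 0.12558739.
SE_no-fpc = √(s²/n) = 0.084552338; SE_fpc = √((1−f)s²/n) = 0.079064918.
Ratio = √(1−f) = 0.93510032. Reduction = 100·(1 − 0.93510032) = 6.4900%.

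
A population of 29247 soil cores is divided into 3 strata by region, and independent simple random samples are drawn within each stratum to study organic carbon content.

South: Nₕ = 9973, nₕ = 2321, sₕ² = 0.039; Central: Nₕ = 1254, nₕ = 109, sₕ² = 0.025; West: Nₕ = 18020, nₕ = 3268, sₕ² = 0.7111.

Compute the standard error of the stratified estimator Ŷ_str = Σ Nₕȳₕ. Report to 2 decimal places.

Var(Ŷ_str) = Σₕ Nₕ²(1 − fₕ)sₕ²/nₕ.
South: 9973²·(1 − 2321/9973)·0.039/2321 = 1282.3018.
Central: 1254²·(1 − 109/1254)·0.025/109 = 329.31881.
West: 18020²·(1 − 3268/18020)·0.7111/3268 = 57843.468.
Sum = 59455.089.
SE = √(59455.089) = 243.83.

243.83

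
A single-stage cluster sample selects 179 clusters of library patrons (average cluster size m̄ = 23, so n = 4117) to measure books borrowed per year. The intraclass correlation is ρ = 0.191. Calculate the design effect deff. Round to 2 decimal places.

5.20

deff = 1 + (23 − 1)·0.191 = 1 + 4.202 = 5.202.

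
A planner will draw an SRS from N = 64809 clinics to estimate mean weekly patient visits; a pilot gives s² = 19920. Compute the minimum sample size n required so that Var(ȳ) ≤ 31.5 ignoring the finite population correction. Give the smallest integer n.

Without fpc, n₀ = s²/D = 19920/31.5 = 632.3810.
Rounding up, n = 633.

633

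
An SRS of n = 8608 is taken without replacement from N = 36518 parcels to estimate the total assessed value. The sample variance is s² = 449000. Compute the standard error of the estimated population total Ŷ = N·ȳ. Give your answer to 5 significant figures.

230570

Var(Ŷ) = N²·Var(ȳ) = N²·(1 − n/N)·s²/n.
f = 8608/36518 = 0.23571937; Var(ȳ) = 0.76428063·449000/8608 = 39.865474.
Var(Ŷ) = 36518² · 39.865474 = 5.3163174 × 10^10.
SE(Ŷ) = √(5.3163174 × 10^10) = 230570.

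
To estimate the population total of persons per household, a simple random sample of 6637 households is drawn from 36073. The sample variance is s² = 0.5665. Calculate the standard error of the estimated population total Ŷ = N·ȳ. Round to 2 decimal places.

Var(Ŷ) = N²·Var(ȳ) = N²·(1 − n/N)·s²/n.
f = 6637/36073 = 0.18398802; Var(ȳ) = 0.81601198·0.5665/6637 = 6.9650563 × 10^-5.
Var(Ŷ) = 36073² · (6.9650563 × 10^-5) = 90633.584.
SE(Ŷ) = √(90633.584) = 301.05.

301.05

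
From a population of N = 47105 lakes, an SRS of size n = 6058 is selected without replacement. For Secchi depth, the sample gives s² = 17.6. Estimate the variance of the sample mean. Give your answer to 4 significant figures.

Under SRS without replacement, Var(ȳ) = (1 − f)·s²/n with f = n/N = 6058/47105 = 0.12860631.
Var(ȳ) = (1 − 0.12860631)·17.6/6058 = 0.87139369·0.0029052493 = 0.0025316159.

0.002532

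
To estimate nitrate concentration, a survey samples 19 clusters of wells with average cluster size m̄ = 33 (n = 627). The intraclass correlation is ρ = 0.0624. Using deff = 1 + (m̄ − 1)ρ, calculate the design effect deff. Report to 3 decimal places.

2.997

deff = 1 + (33 − 1)·0.0624 = 1 + 1.9968 = 2.9968.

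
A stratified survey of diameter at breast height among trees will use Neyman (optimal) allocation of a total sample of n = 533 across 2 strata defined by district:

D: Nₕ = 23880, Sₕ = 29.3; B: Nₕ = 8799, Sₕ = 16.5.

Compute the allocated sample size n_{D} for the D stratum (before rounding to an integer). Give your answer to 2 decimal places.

441.41

Neyman allocation: nₕ = n·NₕSₕ / Σⱼ NⱼSⱼ.
Σ NⱼSⱼ = 23880·29.3 + 8799·16.5 = 844867.5.
n_{D} = 533·23880·29.3 / 844867.5 = 441.41.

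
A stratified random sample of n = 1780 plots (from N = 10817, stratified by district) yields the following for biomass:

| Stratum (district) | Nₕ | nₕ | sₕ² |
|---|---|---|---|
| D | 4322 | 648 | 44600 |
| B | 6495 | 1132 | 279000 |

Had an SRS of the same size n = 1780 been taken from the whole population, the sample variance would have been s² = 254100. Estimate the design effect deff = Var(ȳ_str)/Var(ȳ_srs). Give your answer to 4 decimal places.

0.6935

Var(ȳ_str) = Σ Wₕ²(1−fₕ)sₕ²/nₕ with Wₕ = Nₕ/10817:
  D: (4322/10817)²·(1−648/4322)·44600/648 = 9.3404996
  B: (6495/10817)²·(1−1132/6495)·279000/1132 = 73.37212
  → Var(ȳ_str) = 82.71262.
Var(ȳ_srs) = (1 − 1780/10817)·254100/1780 = 119.26201.
deff = 82.71262 / 119.26201 = 0.6935.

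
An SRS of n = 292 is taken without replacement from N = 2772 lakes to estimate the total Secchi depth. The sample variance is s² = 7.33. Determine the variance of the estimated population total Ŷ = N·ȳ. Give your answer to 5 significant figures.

Var(Ŷ) = N²·Var(ȳ) = N²·(1 − n/N)·s²/n.
f = 292/2772 = 0.10533911; Var(ȳ) = 0.89466089·7.33/292 = 0.02245844.
Var(Ŷ) = 2772² · 0.02245844 = 172570.29.

172570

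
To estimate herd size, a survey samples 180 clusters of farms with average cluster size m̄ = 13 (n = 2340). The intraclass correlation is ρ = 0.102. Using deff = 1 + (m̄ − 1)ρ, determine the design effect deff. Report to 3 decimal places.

deff = 1 + (13 − 1)·0.102 = 1 + 1.224 = 2.224.

2.224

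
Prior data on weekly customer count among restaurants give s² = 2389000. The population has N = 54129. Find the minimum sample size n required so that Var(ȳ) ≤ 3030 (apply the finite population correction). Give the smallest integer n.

778

Without fpc, n₀ = s²/D = 2389000/3030 = 788.4488.
With fpc, (1 − n/N)·s²/n ≤ D requires n ≥ n₀/(1 + n₀/N) = 788.4488/(1 + 788.4488/54129) = 777.1291.
Rounding up, n = 778.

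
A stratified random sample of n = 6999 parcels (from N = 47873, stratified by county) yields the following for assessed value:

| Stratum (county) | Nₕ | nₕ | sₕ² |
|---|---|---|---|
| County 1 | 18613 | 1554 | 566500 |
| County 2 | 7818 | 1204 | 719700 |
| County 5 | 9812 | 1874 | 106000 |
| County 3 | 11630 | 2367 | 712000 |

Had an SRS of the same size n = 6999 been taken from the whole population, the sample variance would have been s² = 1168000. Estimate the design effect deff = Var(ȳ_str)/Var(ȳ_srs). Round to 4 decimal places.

Var(ȳ_str) = Σ Wₕ²(1−fₕ)sₕ²/nₕ with Wₕ = Nₕ/47873:
  County 1: (18613/47873)²·(1−1554/18613)·566500/1554 = 50.50537
  County 2: (7818/47873)²·(1−1204/7818)·719700/1204 = 13.486634
  County 5: (9812/47873)²·(1−1874/9812)·106000/1874 = 1.9223109
  County 3: (11630/47873)²·(1−2367/11630)·712000/2367 = 14.139428
  → Var(ȳ_str) = 80.053743.
Var(ȳ_srs) = (1 − 6999/47873)·1168000/6999 = 142.4831.
deff = 80.053743 / 142.4831 = 0.5618.

0.5618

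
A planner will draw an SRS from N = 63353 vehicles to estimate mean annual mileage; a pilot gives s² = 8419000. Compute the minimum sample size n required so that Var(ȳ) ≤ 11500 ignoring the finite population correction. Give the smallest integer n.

733

Without fpc, n₀ = s²/D = 8419000/11500 = 732.0870.
Rounding up, n = 733.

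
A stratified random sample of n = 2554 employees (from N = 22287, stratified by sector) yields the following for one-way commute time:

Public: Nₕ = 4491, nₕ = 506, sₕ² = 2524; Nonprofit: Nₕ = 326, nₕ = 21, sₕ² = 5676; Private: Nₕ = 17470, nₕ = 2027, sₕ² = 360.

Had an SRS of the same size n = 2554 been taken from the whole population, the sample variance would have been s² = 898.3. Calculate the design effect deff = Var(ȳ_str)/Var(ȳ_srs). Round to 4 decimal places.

Var(ȳ_str) = Σ Wₕ²(1−fₕ)sₕ²/nₕ with Wₕ = Nₕ/22287:
  Public: (4491/22287)²·(1−506/4491)·2524/506 = 0.17972438
  Nonprofit: (326/22287)²·(1−21/326)·5676/21 = 0.054104988
  Private: (17470/22287)²·(1−2027/17470)·360/2027 = 0.096465074
  → Var(ȳ_str) = 0.33029444.
Var(ȳ_srs) = (1 − 2554/22287)·898.3/2554 = 0.31141678.
deff = 0.33029444 / 0.31141678 = 1.0606.

1.0606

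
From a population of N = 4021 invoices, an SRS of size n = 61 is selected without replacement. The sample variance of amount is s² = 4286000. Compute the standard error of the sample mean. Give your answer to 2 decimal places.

263.05

Under SRS without replacement, Var(ȳ) = (1 − f)·s²/n with f = n/N = 61/4021 = 0.01517036.
Var(ȳ) = (1 − 0.01517036)·4286000/61 = 0.98482964·70262.295 = 69196.391.
SE(ȳ) = √(69196.391) = 263.05.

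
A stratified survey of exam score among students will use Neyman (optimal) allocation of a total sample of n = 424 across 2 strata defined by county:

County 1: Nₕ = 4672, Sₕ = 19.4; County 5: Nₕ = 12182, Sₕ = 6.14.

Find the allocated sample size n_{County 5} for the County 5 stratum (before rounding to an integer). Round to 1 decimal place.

Neyman allocation: nₕ = n·NₕSₕ / Σⱼ NⱼSⱼ.
Σ NⱼSⱼ = 4672·19.4 + 12182·6.14 = 165434.28.
n_{County 5} = 424·12182·6.14 / 165434.28 = 191.7.

191.7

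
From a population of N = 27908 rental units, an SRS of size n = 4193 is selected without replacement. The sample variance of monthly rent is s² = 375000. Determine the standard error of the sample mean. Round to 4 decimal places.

8.7177

Under SRS without replacement, Var(ȳ) = (1 − f)·s²/n with f = n/N = 4193/27908 = 0.15024366.
Var(ȳ) = (1 − 0.15024366)·375000/4193 = 0.84975634·89.434772 = 75.997765.
SE(ȳ) = √(75.997765) = 8.7177.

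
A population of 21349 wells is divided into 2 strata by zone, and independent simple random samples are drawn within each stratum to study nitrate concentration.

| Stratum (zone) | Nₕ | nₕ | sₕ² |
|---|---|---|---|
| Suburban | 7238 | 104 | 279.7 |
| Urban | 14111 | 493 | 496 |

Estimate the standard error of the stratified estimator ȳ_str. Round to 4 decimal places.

Var(ȳ_str) = Σₕ Wₕ²(1 − fₕ)sₕ²/nₕ with Wₕ = Nₕ/N, N = 21349.
Suburban: Wₕ = 0.33903227; term = 0.33903227²·(1 − 0.01436861)·279.7/104 = 0.30468827.
Urban: Wₕ = 0.66096773; term = 0.66096773²·(1 − 0.03493728)·496/493 = 0.4241806.
Sum = 0.72886887.
SE = √(0.72886887) = 0.8537.

0.8537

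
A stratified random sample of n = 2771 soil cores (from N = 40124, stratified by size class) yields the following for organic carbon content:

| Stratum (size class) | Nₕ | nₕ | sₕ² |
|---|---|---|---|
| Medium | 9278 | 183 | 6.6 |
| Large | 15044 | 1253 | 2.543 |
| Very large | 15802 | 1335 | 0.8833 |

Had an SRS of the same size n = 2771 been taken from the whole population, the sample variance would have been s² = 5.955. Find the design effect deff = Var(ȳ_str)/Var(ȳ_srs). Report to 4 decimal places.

1.1226

Var(ȳ_str) = Σ Wₕ²(1−fₕ)sₕ²/nₕ with Wₕ = Nₕ/40124:
  Medium: (9278/40124)²·(1−183/9278)·6.6/183 = 0.0018903467
  Large: (15044/40124)²·(1−1253/15044)·2.543/1253 = 2.615447 × 10^-4
  Very large: (15802/40124)²·(1−1335/15802)·0.8833/1335 = 9.3952656 × 10^-5
  → Var(ȳ_str) = 0.0022458441.
Var(ȳ_srs) = (1 − 2771/40124)·5.955/2771 = 0.0020006288.
deff = 0.0022458441 / 0.0020006288 = 1.1226.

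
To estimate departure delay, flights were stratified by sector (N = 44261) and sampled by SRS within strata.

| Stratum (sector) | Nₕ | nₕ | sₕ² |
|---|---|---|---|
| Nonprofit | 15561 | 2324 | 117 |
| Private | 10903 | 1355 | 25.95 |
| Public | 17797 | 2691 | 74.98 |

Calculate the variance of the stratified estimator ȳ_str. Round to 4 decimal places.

Var(ȳ_str) = Σₕ Wₕ²(1 − fₕ)sₕ²/nₕ with Wₕ = Nₕ/N, N = 44261.
Nonprofit: Wₕ = 0.35157362; term = 0.35157362²·(1 − 0.14934773)·117/2324 = 0.0052933958.
Private: Wₕ = 0.24633424; term = 0.24633424²·(1 − 0.12427772)·25.95/1355 = 0.0010176866.
Public: Wₕ = 0.40209214; term = 0.40209214²·(1 − 0.15120526)·74.98/2691 = 0.0038237155.
Sum = 0.010134798.

0.0101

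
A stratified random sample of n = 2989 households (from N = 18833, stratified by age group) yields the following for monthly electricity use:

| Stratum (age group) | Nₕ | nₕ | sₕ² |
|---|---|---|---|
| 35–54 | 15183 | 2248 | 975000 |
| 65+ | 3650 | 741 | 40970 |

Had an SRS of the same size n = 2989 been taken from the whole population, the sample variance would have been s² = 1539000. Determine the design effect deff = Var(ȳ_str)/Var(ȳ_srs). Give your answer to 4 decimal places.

Var(ȳ_str) = Σ Wₕ²(1−fₕ)sₕ²/nₕ with Wₕ = Nₕ/18833:
  35–54: (15183/18833)²·(1−2248/15183)·975000/2248 = 240.15593
  65+: (3650/18833)²·(1−741/3650)·40970/741 = 1.6551804
  → Var(ȳ_str) = 241.81111.
Var(ȳ_srs) = (1 − 2989/18833)·1539000/2989 = 433.16966.
deff = 241.81111 / 433.16966 = 0.5582.

0.5582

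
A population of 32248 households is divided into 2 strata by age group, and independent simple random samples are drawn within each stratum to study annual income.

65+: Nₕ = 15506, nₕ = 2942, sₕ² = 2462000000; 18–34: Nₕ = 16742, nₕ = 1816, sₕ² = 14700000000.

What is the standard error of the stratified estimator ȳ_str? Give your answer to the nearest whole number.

1450

Var(ȳ_str) = Σₕ Wₕ²(1 − fₕ)sₕ²/nₕ with Wₕ = Nₕ/N, N = 32248.
65+: Wₕ = 0.48083602; term = 0.48083602²·(1 − 0.18973301)·2462000000/2942 = 156771.65.
18–34: Wₕ = 0.51916398; term = 0.51916398²·(1 − 0.10846972)·14700000000/1816 = 1.9451213 × 10^6.
Sum = 2.101893 × 10^6.
SE = √(2.101893 × 10^6) = 1450.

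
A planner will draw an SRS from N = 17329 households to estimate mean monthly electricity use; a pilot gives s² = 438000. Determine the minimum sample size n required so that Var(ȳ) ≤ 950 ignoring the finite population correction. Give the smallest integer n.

Without fpc, n₀ = s²/D = 438000/950 = 461.0526.
Rounding up, n = 462.

462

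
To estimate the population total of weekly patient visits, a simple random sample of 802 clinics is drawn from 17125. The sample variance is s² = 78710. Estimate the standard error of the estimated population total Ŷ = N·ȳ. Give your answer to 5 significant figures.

165630

Var(Ŷ) = N²·Var(ȳ) = N²·(1 − n/N)·s²/n.
f = 802/17125 = 0.04683212; Var(ȳ) = 0.95316788·78710/802 = 93.54594.
Var(Ŷ) = 17125² · 93.54594 = 2.7433809 × 10^10.
SE(Ŷ) = √(2.7433809 × 10^10) = 165630.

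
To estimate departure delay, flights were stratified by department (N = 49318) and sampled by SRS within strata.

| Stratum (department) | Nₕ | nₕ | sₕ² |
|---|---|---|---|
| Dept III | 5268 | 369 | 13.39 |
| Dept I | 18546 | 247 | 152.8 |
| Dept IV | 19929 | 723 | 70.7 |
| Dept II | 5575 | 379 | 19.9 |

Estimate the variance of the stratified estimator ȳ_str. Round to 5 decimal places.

Var(ȳ_str) = Σₕ Wₕ²(1 − fₕ)sₕ²/nₕ with Wₕ = Nₕ/N, N = 49318.
Dept III: Wₕ = 0.10681698; term = 0.10681698²·(1 − 0.07004556)·13.39/369 = 3.8503172 × 10^-4.
Dept I: Wₕ = 0.37604931; term = 0.37604931²·(1 − 0.01331824)·152.8/247 = 0.086316357.
Dept IV: Wₕ = 0.40409181; term = 0.40409181²·(1 − 0.03627879)·70.7/723 = 0.015388371.
Dept II: Wₕ = 0.11304189; term = 0.11304189²·(1 − 0.06798206)·19.9/379 = 6.2534109 × 10^-4.
Sum = 0.1027151.

0.10272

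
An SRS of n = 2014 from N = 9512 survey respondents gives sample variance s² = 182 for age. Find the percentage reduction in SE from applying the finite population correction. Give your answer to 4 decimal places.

f = n/N = 2014/9512 = 0.21173255.
SE_no-fpc = √(s²/n) = 0.30061176; SE_fpc = √((1−f)s²/n) = 0.26689643.
Ratio = √(1−f) = 0.88784427. Reduction = 100·(1 − 0.88784427) = 11.2156%.

11.2156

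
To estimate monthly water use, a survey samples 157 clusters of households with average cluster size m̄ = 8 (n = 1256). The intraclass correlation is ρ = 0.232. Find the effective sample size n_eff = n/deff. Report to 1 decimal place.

deff = 1 + (8 − 1)·0.232 = 1 + 1.624 = 2.624.
n_eff = 1256 / 2.624 = 478.7.

478.7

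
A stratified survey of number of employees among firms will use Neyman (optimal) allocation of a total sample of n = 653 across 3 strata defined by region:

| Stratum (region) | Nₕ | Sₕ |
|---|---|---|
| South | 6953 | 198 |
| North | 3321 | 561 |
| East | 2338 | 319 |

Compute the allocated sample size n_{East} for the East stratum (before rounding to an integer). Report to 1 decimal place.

122.2

Neyman allocation: nₕ = n·NₕSₕ / Σⱼ NⱼSⱼ.
Σ NⱼSⱼ = 6953·198 + 3321·561 + 2338·319 = 3.985597 × 10^6.
n_{East} = 653·2338·319 / (3.985597 × 10^6) = 122.2.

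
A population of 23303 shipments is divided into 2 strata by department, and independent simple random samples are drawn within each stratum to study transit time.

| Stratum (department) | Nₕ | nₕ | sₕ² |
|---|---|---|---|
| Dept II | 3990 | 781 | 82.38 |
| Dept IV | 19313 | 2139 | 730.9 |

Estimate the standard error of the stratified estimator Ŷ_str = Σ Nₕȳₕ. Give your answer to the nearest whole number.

Var(Ŷ_str) = Σₕ Nₕ²(1 − fₕ)sₕ²/nₕ.
Dept II: 3990²·(1 − 781/3990)·82.38/781 = 1.3505584 × 10^6.
Dept IV: 19313²·(1 − 2139/19313)·730.9/2139 = 1.1333613 × 10^8.
Sum = 1.1468669 × 10^8.
SE = √(1.1468669 × 10^8) = 10709.

10709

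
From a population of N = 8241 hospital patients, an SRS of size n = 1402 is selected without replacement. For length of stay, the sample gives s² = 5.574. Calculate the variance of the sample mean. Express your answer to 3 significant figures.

Under SRS without replacement, Var(ȳ) = (1 − f)·s²/n with f = n/N = 1402/8241 = 0.17012498.
Var(ȳ) = (1 − 0.17012498)·5.574/1402 = 0.82987502·0.0039757489 = 0.0032993747.

0.00330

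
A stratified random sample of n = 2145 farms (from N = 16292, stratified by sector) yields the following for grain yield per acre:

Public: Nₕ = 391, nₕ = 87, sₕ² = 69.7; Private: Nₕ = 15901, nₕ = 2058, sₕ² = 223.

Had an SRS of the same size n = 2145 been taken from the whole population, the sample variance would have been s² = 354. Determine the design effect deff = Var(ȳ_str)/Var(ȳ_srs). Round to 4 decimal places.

Var(ȳ_str) = Σ Wₕ²(1−fₕ)sₕ²/nₕ with Wₕ = Nₕ/16292:
  Public: (391/16292)²·(1−87/391)·69.7/87 = 3.5876913 × 10^-4
  Private: (15901/16292)²·(1−2058/15901)·223/2058 = 0.089859779
  → Var(ȳ_str) = 0.090218548.
Var(ȳ_srs) = (1 − 2145/16292)·354/2145 = 0.14330651.
deff = 0.090218548 / 0.14330651 = 0.6295.

0.6295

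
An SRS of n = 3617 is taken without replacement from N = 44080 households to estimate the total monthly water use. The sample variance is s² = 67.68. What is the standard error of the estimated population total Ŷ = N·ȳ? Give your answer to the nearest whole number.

5777

Var(Ŷ) = N²·Var(ȳ) = N²·(1 − n/N)·s²/n.
f = 3617/44080 = 0.08205535; Var(ȳ) = 0.91794465·67.68/3617 = 0.017176249.
Var(Ŷ) = 44080² · 0.017176249 = 3.3374249 × 10^7.
SE(Ŷ) = √(3.3374249 × 10^7) = 5777.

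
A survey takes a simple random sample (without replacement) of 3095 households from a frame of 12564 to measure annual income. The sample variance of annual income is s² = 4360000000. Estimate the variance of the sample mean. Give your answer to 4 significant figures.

Under SRS without replacement, Var(ȳ) = (1 − f)·s²/n with f = n/N = 3095/12564 = 0.24633875.
Var(ȳ) = (1 − 0.24633875)·4360000000/3095 = 0.75366125·1.4087237 × 10^6 = 1.0617005 × 10^6.

1.062 × 10^6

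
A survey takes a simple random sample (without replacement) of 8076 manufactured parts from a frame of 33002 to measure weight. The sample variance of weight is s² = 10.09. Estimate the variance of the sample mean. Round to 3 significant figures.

Under SRS without replacement, Var(ȳ) = (1 − f)·s²/n with f = n/N = 8076/33002 = 0.24471244.
Var(ȳ) = (1 − 0.24471244)·10.09/8076 = 0.75528756·0.0012493809 = 9.4364184 × 10^-4.

9.44 × 10^-4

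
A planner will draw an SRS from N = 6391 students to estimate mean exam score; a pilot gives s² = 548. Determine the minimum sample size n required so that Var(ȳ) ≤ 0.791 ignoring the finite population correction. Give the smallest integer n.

Without fpc, n₀ = s²/D = 548/0.791 = 692.7939.
Rounding up, n = 693.

693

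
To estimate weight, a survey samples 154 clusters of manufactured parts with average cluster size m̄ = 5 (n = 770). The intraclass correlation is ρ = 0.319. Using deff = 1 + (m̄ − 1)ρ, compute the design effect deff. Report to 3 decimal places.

2.276

deff = 1 + (5 − 1)·0.319 = 1 + 1.276 = 2.276.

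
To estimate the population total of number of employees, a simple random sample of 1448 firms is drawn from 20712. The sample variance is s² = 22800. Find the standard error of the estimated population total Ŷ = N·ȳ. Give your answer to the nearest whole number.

Var(Ŷ) = N²·Var(ȳ) = N²·(1 − n/N)·s²/n.
f = 1448/20712 = 0.06991116; Var(ȳ) = 0.93008884·22800/1448 = 14.645045.
Var(Ŷ) = 20712² · 14.645045 = 6.2825331 × 10^9.
SE(Ŷ) = √(6.2825331 × 10^9) = 79262.

79262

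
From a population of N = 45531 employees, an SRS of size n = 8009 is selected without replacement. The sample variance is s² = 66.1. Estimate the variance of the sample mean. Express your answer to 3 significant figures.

0.00680

Under SRS without replacement, Var(ȳ) = (1 − f)·s²/n with f = n/N = 8009/45531 = 0.17590213.
Var(ȳ) = (1 − 0.17590213)·66.1/8009 = 0.82409787·0.0082532151 = 0.006801457.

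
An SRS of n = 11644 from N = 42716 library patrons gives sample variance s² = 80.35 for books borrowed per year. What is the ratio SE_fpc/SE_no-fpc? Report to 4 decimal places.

0.8529

f = n/N = 11644/42716 = 0.27259107.
SE_no-fpc = √(s²/n) = 0.083069547; SE_fpc = √((1−f)s²/n) = 0.070848581.
Ratio = √(1−f) = 0.85288272.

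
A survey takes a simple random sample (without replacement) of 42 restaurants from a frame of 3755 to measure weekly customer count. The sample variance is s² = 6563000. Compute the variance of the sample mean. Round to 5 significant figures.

Under SRS without replacement, Var(ȳ) = (1 − f)·s²/n with f = n/N = 42/3755 = 0.01118509.
Var(ȳ) = (1 − 0.01118509)·6563000/42 = 0.98881491·156261.9 = 154514.1.

154510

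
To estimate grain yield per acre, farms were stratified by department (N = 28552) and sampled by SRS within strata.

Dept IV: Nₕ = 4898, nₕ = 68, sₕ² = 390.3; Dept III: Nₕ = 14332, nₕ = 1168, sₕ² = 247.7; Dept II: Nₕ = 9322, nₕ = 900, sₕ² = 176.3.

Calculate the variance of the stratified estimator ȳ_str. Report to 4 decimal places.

0.2345

Var(ȳ_str) = Σₕ Wₕ²(1 − fₕ)sₕ²/nₕ with Wₕ = Nₕ/N, N = 28552.
Dept IV: Wₕ = 0.17154665; term = 0.17154665²·(1 − 0.01388322)·390.3/68 = 0.16656451.
Dept III: Wₕ = 0.50196133; term = 0.50196133²·(1 − 0.08149595)·247.7/1168 = 0.049080024.
Dept II: Wₕ = 0.32649201; term = 0.32649201²·(1 − 0.09654581)·176.3/900 = 0.018865185.
Sum = 0.23450972.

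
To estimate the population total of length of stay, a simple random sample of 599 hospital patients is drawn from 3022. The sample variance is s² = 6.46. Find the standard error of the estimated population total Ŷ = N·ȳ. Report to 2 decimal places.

Var(Ŷ) = N²·Var(ȳ) = N²·(1 − n/N)·s²/n.
f = 599/3022 = 0.19821310; Var(ȳ) = 0.80178690·6.46/599 = 0.0086469839.
Var(Ŷ) = 3022² · 0.0086469839 = 78968.442.
SE(Ŷ) = √(78968.442) = 281.01.

281.01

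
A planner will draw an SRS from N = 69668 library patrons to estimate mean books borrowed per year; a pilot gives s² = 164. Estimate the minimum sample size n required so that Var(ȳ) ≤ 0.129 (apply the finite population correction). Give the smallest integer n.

1249

Without fpc, n₀ = s²/D = 164/0.129 = 1271.3178.
With fpc, (1 − n/N)·s²/n ≤ D requires n ≥ n₀/(1 + n₀/N) = 1271.3178/(1 + 1271.3178/69668) = 1248.5343.
Rounding up, n = 1249.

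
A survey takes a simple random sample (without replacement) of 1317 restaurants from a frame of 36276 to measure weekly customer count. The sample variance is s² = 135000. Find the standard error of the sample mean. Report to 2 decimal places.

9.94

Under SRS without replacement, Var(ȳ) = (1 − f)·s²/n with f = n/N = 1317/36276 = 0.03630500.
Var(ȳ) = (1 − 0.03630500)·135000/1317 = 0.96369500·102.50569 = 98.784226.
SE(ȳ) = √(98.784226) = 9.94.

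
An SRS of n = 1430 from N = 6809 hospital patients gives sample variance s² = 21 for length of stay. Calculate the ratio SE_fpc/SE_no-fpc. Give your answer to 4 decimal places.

0.8888

f = n/N = 1430/6809 = 0.21001616.
SE_no-fpc = √(s²/n) = 0.12118298; SE_fpc = √((1−f)s²/n) = 0.10770869.
Ratio = √(1−f) = 0.88881035.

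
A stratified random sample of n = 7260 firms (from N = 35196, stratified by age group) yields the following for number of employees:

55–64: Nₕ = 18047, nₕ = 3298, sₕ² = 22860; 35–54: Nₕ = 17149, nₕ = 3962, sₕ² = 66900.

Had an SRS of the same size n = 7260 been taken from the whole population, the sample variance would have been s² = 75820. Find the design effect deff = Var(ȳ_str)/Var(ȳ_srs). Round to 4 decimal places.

0.5515

Var(ȳ_str) = Σ Wₕ²(1−fₕ)sₕ²/nₕ with Wₕ = Nₕ/35196:
  55–64: (18047/35196)²·(1−3298/18047)·22860/3298 = 1.4893835
  35–54: (17149/35196)²·(1−3962/17149)·66900/3962 = 3.0825479
  → Var(ȳ_str) = 4.5719314.
Var(ȳ_srs) = (1 − 7260/35196)·75820/7260 = 8.2893041.
deff = 4.5719314 / 8.2893041 = 0.5515.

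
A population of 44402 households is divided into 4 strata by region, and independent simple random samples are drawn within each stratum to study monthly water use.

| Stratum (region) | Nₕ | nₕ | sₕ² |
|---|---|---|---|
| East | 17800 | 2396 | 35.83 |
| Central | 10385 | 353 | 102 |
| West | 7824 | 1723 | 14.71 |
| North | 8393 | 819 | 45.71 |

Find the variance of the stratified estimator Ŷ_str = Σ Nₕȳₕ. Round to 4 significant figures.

Var(Ŷ_str) = Σₕ Nₕ²(1 − fₕ)sₕ²/nₕ.
East: 17800²·(1 − 2396/17800)·35.83/2396 = 4.1002799 × 10^6.
Central: 10385²·(1 − 353/10385)·102/353 = 3.0103673 × 10^7.
West: 7824²·(1 − 1723/7824)·14.71/1723 = 407527.82.
North: 8393²·(1 − 819/8393)·45.71/819 = 3.5478875 × 10^6.
Sum = 3.8159368 × 10^7.

3.816 × 10^7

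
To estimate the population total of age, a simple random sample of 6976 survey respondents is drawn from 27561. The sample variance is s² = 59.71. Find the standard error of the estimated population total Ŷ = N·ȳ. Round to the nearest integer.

2204

Var(Ŷ) = N²·Var(ȳ) = N²·(1 − n/N)·s²/n.
f = 6976/27561 = 0.25311128; Var(ȳ) = 0.74688872·59.71/6976 = 0.0063928792.
Var(Ŷ) = 27561² · 0.0063928792 = 4.8560868 × 10^6.
SE(Ŷ) = √(4.8560868 × 10^6) = 2204.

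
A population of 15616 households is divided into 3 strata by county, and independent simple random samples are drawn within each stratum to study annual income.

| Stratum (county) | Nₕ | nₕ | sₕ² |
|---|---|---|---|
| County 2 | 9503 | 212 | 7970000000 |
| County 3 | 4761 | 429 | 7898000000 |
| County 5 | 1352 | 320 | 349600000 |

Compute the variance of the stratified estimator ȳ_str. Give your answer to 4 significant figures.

Var(ȳ_str) = Σₕ Wₕ²(1 − fₕ)sₕ²/nₕ with Wₕ = Nₕ/N, N = 15616.
County 2: Wₕ = 0.60854252; term = 0.60854252²·(1 − 0.02230874)·7970000000/212 = 1.3611502 × 10^7.
County 3: Wₕ = 0.30487961; term = 0.30487961²·(1 − 0.09010712)·7898000000/429 = 1.5570654 × 10^6.
County 5: Wₕ = 0.08657787; term = 0.08657787²·(1 − 0.23668639)·349600000/320 = 6250.8379.
Sum = 1.5174818 × 10^7.

1.517 × 10^7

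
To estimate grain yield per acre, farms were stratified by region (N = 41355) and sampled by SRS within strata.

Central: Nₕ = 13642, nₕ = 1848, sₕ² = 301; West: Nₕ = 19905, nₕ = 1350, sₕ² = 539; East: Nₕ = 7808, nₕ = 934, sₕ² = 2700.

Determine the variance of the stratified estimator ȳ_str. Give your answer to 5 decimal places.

0.19227

Var(ȳ_str) = Σₕ Wₕ²(1 − fₕ)sₕ²/nₕ with Wₕ = Nₕ/N, N = 41355.
Central: Wₕ = 0.32987547; term = 0.32987547²·(1 − 0.13546401)·301/1848 = 0.015323136.
West: Wₕ = 0.48132028; term = 0.48132028²·(1 − 0.06782216)·539/1350 = 0.086222793.
East: Wₕ = 0.18880426; term = 0.18880426²·(1 − 0.11962090)·2700/934 = 0.090721489.
Sum = 0.19226742.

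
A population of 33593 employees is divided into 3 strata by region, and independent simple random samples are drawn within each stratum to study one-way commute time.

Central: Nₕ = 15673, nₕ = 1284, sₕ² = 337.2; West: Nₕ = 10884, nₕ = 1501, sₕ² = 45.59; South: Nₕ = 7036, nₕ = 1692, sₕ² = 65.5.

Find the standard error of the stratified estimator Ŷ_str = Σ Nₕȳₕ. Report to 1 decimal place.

7986.4

Var(Ŷ_str) = Σₕ Nₕ²(1 − fₕ)sₕ²/nₕ.
Central: 15673²·(1 − 1284/15673)·337.2/1284 = 5.922503 × 10^7.
West: 10884²·(1 − 1501/10884)·45.59/1501 = 3.1018383 × 10^6.
South: 7036²·(1 − 1692/7036)·65.5/1692 = 1.4555704 × 10^6.
Sum = 6.3782439 × 10^7.
SE = √(6.3782439 × 10^7) = 7986.4.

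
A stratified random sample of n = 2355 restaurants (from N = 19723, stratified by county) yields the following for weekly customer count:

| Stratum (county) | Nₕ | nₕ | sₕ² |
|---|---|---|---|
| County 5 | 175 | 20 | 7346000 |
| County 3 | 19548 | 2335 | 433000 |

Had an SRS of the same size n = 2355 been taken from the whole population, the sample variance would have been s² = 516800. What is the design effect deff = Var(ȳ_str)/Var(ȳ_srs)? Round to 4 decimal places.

0.9626

Var(ȳ_str) = Σ Wₕ²(1−fₕ)sₕ²/nₕ with Wₕ = Nₕ/19723:
  County 5: (175/19723)²·(1−20/175)·7346000/20 = 25.612073
  County 3: (19548/19723)²·(1−2335/19548)·433000/2335 = 160.40354
  → Var(ȳ_str) = 186.01561.
Var(ȳ_srs) = (1 − 2355/19723)·516800/2355 = 193.24507.
deff = 186.01561 / 193.24507 = 0.9626.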